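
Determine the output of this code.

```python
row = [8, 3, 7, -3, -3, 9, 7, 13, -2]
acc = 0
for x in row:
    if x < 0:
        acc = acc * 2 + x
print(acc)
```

-20

x=8: not <0
x=3: not <0
x=7: not <0
x=-3: <0, acc = 0*2+(-3) = -3
x=-3: <0, acc = (-3)*2+(-3) = -9
x=9: not <0
x=7: not <0
x=13: not <0
x=-2: <0, acc = (-9)*2+(-2) = -20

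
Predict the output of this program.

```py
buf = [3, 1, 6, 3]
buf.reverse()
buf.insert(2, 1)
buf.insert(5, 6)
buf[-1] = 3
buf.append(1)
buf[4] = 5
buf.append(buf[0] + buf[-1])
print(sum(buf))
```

24

reverse → [3, 6, 1, 3]
insert 1 at 2 → [3, 6, 1, 1, 3]
insert 6 at 5 → [3, 6, 1, 1, 3, 6]
buf[-1] = 3 → [3, 6, 1, 1, 3, 3]
append 1 → [3, 6, 1, 1, 3, 3, 1]
buf[4] = 5 → [3, 6, 1, 1, 5, 3, 1]
append buf[0]+buf[-1] = 3+1 = 4 → [3, 6, 1, 1, 5, 3, 1, 4]
sum = 24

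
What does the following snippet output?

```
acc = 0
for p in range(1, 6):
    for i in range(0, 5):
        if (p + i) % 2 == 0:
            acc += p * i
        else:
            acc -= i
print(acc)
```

46

p=1,i=0: odd sum, acc = 0-0 = 0
p=1,i=1: even sum, acc = 0+1 = 1
p=1,i=2: odd sum, acc = 1-2 = -1
p=1,i=3: even sum, acc = (-1)+3 = 2
p=1,i=4: odd sum, acc = 2-4 = -2
p=2,i=0: even sum, acc = (-2)+0 = -2
p=2,i=1: odd sum, acc = (-2)-1 = -3
p=2,i=2: even sum, acc = (-3)+4 = 1
p=2,i=3: odd sum, acc = 1-3 = -2
p=2,i=4: even sum, acc = (-2)+8 = 6
p=3,i=0: odd sum, acc = 6-0 = 6
p=3,i=1: even sum, acc = 6+3 = 9
p=3,i=2: odd sum, acc = 9-2 = 7
p=3,i=3: even sum, acc = 7+9 = 16
p=3,i=4: odd sum, acc = 16-4 = 12
p=4,i=0: even sum, acc = 12+0 = 12
p=4,i=1: odd sum, acc = 12-1 = 11
p=4,i=2: even sum, acc = 11+8 = 19
p=4,i=3: odd sum, acc = 19-3 = 16
p=4,i=4: even sum, acc = 16+16 = 32
p=5,i=0: odd sum, acc = 32-0 = 32
p=5,i=1: even sum, acc = 32+5 = 37
p=5,i=2: odd sum, acc = 37-2 = 35
p=5,i=3: even sum, acc = 35+15 = 50
p=5,i=4: odd sum, acc = 50-4 = 46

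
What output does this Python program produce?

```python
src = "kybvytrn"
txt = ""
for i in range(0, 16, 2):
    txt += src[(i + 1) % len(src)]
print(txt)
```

i=0: add src[1]='y' → 'y'
i=2: add src[3]='v' → 'yv'
i=4: add src[5]='t' → 'yvt'
i=6: add src[7]='n' → 'yvtn'
i=8: add src[1]='y' → 'yvtny'
i=10: add src[3]='v' → 'yvtnyv'
i=12: add src[5]='t' → 'yvtnyvt'
i=14: add src[7]='n' → 'yvtnyvtn'

yvtnyvtn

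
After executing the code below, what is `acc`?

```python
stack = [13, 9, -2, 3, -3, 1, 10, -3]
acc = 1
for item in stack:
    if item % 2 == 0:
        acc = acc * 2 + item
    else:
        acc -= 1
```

-5

item=13: not even, acc = 1-1 = 0
item=9: not even, acc = 0-1 = -1
item=-2: even, acc = (-1)*2+(-2) = -4
item=3: not even, acc = (-4)-1 = -5
item=-3: not even, acc = (-5)-1 = -6
item=1: not even, acc = (-6)-1 = -7
item=10: even, acc = (-7)*2+10 = -4
item=-3: not even, acc = (-4)-1 = -5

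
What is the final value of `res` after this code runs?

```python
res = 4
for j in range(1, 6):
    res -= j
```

j=1: res = 4-1 = 3
j=2: res = 3-2 = 1
j=3: res = 1-3 = -2
j=4: res = (-2)-4 = -6
j=5: res = (-6)-5 = -11

-11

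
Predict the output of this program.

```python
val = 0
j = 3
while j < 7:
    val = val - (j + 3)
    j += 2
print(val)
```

-14

j=3: val = 0-6 = -6
j=5: val = (-6)-8 = -14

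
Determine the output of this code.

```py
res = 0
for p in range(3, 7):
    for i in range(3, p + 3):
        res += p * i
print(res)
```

431

p=3,i=3: res = 0+9 = 9
p=3,i=4: res = 9+12 = 21
p=3,i=5: res = 21+15 = 36
p=4,i=3: res = 36+12 = 48
p=4,i=4: res = 48+16 = 64
p=4,i=5: res = 64+20 = 84
p=4,i=6: res = 84+24 = 108
p=5,i=3: res = 108+15 = 123
p=5,i=4: res = 123+20 = 143
p=5,i=5: res = 143+25 = 168
p=5,i=6: res = 168+30 = 198
p=5,i=7: res = 198+35 = 233
p=6,i=3: res = 233+18 = 251
p=6,i=4: res = 251+24 = 275
p=6,i=5: res = 275+30 = 305
p=6,i=6: res = 305+36 = 341
p=6,i=7: res = 341+42 = 383
p=6,i=8: res = 383+48 = 431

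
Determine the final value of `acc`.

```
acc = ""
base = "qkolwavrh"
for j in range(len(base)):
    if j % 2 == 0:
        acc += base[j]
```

j=0: add 'q' → 'q'
j=1: skip
j=2: add 'o' → 'qo'
j=3: skip
j=4: add 'w' → 'qow'
j=5: skip
j=6: add 'v' → 'qowv'
j=7: skip
j=8: add 'h' → 'qowvh'

'qowvh'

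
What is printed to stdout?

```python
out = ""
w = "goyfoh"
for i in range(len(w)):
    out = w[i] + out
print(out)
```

i=0: prepend 'g' → 'g'
i=1: prepend 'o' → 'og'
i=2: prepend 'y' → 'yog'
i=3: prepend 'f' → 'fyog'
i=4: prepend 'o' → 'ofyog'
i=5: prepend 'h' → 'hofyog'

hofyog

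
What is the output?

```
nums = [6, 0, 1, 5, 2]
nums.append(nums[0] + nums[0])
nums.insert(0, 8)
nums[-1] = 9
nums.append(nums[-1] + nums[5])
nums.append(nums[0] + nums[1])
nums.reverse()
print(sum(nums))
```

append nums[0]+nums[0] = 6+6 = 12 → [6, 0, 1, 5, 2, 12]
insert 8 at 0 → [8, 6, 0, 1, 5, 2, 12]
nums[-1] = 9 → [8, 6, 0, 1, 5, 2, 9]
append nums[-1]+nums[5] = 9+2 = 11 → [8, 6, 0, 1, 5, 2, 9, 11]
append nums[0]+nums[1] = 8+6 = 14 → [8, 6, 0, 1, 5, 2, 9, 11, 14]
reverse → [14, 11, 9, 2, 5, 1, 0, 6, 8]
sum = 56

56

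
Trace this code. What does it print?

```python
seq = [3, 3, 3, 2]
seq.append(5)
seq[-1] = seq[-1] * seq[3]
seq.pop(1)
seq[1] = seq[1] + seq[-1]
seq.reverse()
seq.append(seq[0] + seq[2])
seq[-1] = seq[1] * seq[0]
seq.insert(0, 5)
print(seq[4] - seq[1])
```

-7

append 5 → [3, 3, 3, 2, 5]
seq[-1] = seq[-1]*seq[3] = 5*2 = 10 → [3, 3, 3, 2, 10]
pop(1) removes 3 → [3, 3, 2, 10]
seq[1] = seq[1]+seq[-1] = 3+10 = 13 → [3, 13, 2, 10]
reverse → [10, 2, 13, 3]
append seq[0]+seq[2] = 10+13 = 23 → [10, 2, 13, 3, 23]
seq[-1] = seq[1]*seq[0] = 2*10 = 20 → [10, 2, 13, 3, 20]
insert 5 at 0 → [5, 10, 2, 13, 3, 20]
seq[4]-seq[1] = 3-10 = -7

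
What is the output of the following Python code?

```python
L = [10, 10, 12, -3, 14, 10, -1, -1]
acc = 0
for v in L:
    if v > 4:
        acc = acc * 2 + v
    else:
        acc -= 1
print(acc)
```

320

v=10: >4, acc = 0*2+10 = 10
v=10: >4, acc = 10*2+10 = 30
v=12: >4, acc = 30*2+12 = 72
v=-3: not >4, acc = 72-1 = 71
v=14: >4, acc = 71*2+14 = 156
v=10: >4, acc = 156*2+10 = 322
v=-1: not >4, acc = 322-1 = 321
v=-1: not >4, acc = 321-1 = 320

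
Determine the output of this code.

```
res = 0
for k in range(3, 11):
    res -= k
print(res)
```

-52

k=3: res = 0-3 = -3
k=4: res = (-3)-4 = -7
k=5: res = (-7)-5 = -12
k=6: res = (-12)-6 = -18
k=7: res = (-18)-7 = -25
k=8: res = (-25)-8 = -33
k=9: res = (-33)-9 = -42
k=10: res = (-42)-10 = -52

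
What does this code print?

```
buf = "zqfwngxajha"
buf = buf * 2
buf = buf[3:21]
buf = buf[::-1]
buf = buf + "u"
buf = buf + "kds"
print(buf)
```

repeat ×2 → 'zqfwngxajhazqfwngxajha'
slice [3:21] → 'wngxajhazqfwngxajh'
reverse → 'hjaxgnwfqzahjaxgnw'
+ 'u' → 'hjaxgnwfqzahjaxgnwu'
+ 'kds' → 'hjaxgnwfqzahjaxgnwukds'

hjaxgnwfqzahjaxgnwukds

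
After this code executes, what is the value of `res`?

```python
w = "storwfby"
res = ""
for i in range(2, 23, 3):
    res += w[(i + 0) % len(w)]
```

'ofsrbtw'

i=2: add w[2]='o' → 'o'
i=5: add w[5]='f' → 'of'
i=8: add w[0]='s' → 'ofs'
i=11: add w[3]='r' → 'ofsr'
i=14: add w[6]='b' → 'ofsrb'
i=17: add w[1]='t' → 'ofsrbt'
i=20: add w[4]='w' → 'ofsrbtw'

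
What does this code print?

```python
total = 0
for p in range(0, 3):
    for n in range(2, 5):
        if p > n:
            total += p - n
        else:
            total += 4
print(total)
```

36

p=0,n=2: not 0>2, total = 0+4 = 4
p=0,n=3: not 0>3, total = 4+4 = 8
p=0,n=4: not 0>4, total = 8+4 = 12
p=1,n=2: not 1>2, total = 12+4 = 16
p=1,n=3: not 1>3, total = 16+4 = 20
p=1,n=4: not 1>4, total = 20+4 = 24
p=2,n=2: not 2>2, total = 24+4 = 28
p=2,n=3: not 2>3, total = 28+4 = 32
p=2,n=4: not 2>4, total = 32+4 = 36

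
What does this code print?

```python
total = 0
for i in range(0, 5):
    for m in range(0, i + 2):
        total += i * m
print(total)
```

105

i=0,m=0: total = 0+0 = 0
i=0,m=1: total = 0+0 = 0
i=1,m=0: total = 0+0 = 0
i=1,m=1: total = 0+1 = 1
i=1,m=2: total = 1+2 = 3
i=2,m=0: total = 3+0 = 3
i=2,m=1: total = 3+2 = 5
i=2,m=2: total = 5+4 = 9
i=2,m=3: total = 9+6 = 15
i=3,m=0: total = 15+0 = 15
i=3,m=1: total = 15+3 = 18
i=3,m=2: total = 18+6 = 24
i=3,m=3: total = 24+9 = 33
i=3,m=4: total = 33+12 = 45
i=4,m=0: total = 45+0 = 45
i=4,m=1: total = 45+4 = 49
i=4,m=2: total = 49+8 = 57
i=4,m=3: total = 57+12 = 69
i=4,m=4: total = 69+16 = 85
i=4,m=5: total = 85+20 = 105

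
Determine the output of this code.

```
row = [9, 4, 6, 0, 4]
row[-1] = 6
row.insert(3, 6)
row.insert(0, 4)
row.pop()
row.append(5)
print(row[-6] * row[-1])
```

45

row[-1] = 6 → [9, 4, 6, 0, 6]
insert 6 at 3 → [9, 4, 6, 6, 0, 6]
insert 4 at 0 → [4, 9, 4, 6, 6, 0, 6]
pop() removes 6 → [4, 9, 4, 6, 6, 0]
append 5 → [4, 9, 4, 6, 6, 0, 5]
row[-6]*row[-1] = 9*5 = 45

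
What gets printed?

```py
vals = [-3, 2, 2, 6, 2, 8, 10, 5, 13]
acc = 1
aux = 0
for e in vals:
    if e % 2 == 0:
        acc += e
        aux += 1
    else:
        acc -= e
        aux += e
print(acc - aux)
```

-5

e=-3: not even, acc = 1-(-3) = 4; aux=-3
e=2: even, acc = 4+2 = 6; aux=-2
e=2: even, acc = 6+2 = 8; aux=-1
e=6: even, acc = 8+6 = 14; aux=0
e=2: even, acc = 14+2 = 16; aux=1
e=8: even, acc = 16+8 = 24; aux=2
e=10: even, acc = 24+10 = 34; aux=3
e=5: not even, acc = 34-5 = 29; aux=8
e=13: not even, acc = 29-13 = 16; aux=21
acc-aux = 16-21 = -5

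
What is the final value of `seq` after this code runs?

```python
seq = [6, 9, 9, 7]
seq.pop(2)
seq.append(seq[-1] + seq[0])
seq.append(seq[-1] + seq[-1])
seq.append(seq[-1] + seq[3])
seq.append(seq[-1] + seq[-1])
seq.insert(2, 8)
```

[6, 9, 8, 7, 13, 26, 39, 78]

pop(2) removes 9 → [6, 9, 7]
append seq[-1]+seq[0] = 7+6 = 13 → [6, 9, 7, 13]
append seq[-1]+seq[-1] = 13+13 = 26 → [6, 9, 7, 13, 26]
append seq[-1]+seq[3] = 26+13 = 39 → [6, 9, 7, 13, 26, 39]
append seq[-1]+seq[-1] = 39+39 = 78 → [6, 9, 7, 13, 26, 39, 78]
insert 8 at 2 → [6, 9, 8, 7, 13, 26, 39, 78]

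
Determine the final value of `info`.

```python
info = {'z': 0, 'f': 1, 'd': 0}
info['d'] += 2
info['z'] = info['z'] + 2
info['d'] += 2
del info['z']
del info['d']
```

{'f': 1}

info['d'] = 0+2 = 2 → {'z': 0, 'f': 1, 'd': 2}
info['z'] = info['z']+2 = 2 → {'z': 2, 'f': 1, 'd': 2}
info['d'] = 2+2 = 4 → {'z': 2, 'f': 1, 'd': 4}
del 'z' → {'f': 1, 'd': 4}
del 'd' → {'f': 1}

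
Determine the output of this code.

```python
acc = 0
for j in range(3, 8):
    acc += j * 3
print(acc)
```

75

j=3: acc = 0+3*3 = 9
j=4: acc = 9+4*3 = 21
j=5: acc = 21+5*3 = 36
j=6: acc = 36+6*3 = 54
j=7: acc = 54+7*3 = 75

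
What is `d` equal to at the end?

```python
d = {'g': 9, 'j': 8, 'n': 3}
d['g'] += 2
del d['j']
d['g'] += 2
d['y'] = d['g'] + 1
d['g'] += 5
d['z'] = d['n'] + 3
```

d['g'] = 9+2 = 11 → {'g': 11, 'j': 8, 'n': 3}
del 'j' → {'g': 11, 'n': 3}
d['g'] = 11+2 = 13 → {'g': 13, 'n': 3}
d['y'] = d['g']+1 = 14 → {'g': 13, 'n': 3, 'y': 14}
d['g'] = 13+5 = 18 → {'g': 18, 'n': 3, 'y': 14}
d['z'] = d['n']+3 = 6 → {'g': 18, 'n': 3, 'y': 14, 'z': 6}

{'g': 18, 'n': 3, 'y': 14, 'z': 6}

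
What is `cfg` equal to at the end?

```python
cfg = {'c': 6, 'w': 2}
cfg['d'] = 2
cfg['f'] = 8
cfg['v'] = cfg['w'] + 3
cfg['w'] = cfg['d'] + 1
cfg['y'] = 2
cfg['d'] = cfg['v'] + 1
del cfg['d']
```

cfg['d'] = 2 → {'c': 6, 'w': 2, 'd': 2}
cfg['f'] = 8 → {'c': 6, 'w': 2, 'd': 2, 'f': 8}
cfg['v'] = cfg['w']+3 = 5 → {'c': 6, 'w': 2, 'd': 2, 'f': 8, 'v': 5}
cfg['w'] = cfg['d']+1 = 3 → {'c': 6, 'w': 3, 'd': 2, 'f': 8, 'v': 5}
cfg['y'] = 2 → {'c': 6, 'w': 3, 'd': 2, 'f': 8, 'v': 5, 'y': 2}
cfg['d'] = cfg['v']+1 = 6 → {'c': 6, 'w': 3, 'd': 6, 'f': 8, 'v': 5, 'y': 2}
del 'd' → {'c': 6, 'w': 3, 'f': 8, 'v': 5, 'y': 2}

{'c': 6, 'w': 3, 'f': 8, 'v': 5, 'y': 2}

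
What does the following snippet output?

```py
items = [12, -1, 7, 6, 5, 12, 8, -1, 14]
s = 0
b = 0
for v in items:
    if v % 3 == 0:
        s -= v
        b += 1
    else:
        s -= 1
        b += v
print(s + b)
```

v=12: %3==0, s = 0-12 = -12; b=1
v=-1: not %3==0, s = (-12)-1 = -13; b=0
v=7: not %3==0, s = (-13)-1 = -14; b=7
v=6: %3==0, s = (-14)-6 = -20; b=8
v=5: not %3==0, s = (-20)-1 = -21; b=13
v=12: %3==0, s = (-21)-12 = -33; b=14
v=8: not %3==0, s = (-33)-1 = -34; b=22
v=-1: not %3==0, s = (-34)-1 = -35; b=21
v=14: not %3==0, s = (-35)-1 = -36; b=35
s+b = (-36)+35 = -1

-1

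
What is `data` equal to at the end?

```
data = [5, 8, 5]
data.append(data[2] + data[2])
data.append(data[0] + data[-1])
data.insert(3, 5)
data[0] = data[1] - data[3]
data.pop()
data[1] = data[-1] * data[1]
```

append data[2]+data[2] = 5+5 = 10 → [5, 8, 5, 10]
append data[0]+data[-1] = 5+10 = 15 → [5, 8, 5, 10, 15]
insert 5 at 3 → [5, 8, 5, 5, 10, 15]
data[0] = data[1]-data[3] = 8-5 = 3 → [3, 8, 5, 5, 10, 15]
pop() removes 15 → [3, 8, 5, 5, 10]
data[1] = data[-1]*data[1] = 10*8 = 80 → [3, 80, 5, 5, 10]

[3, 80, 5, 5, 10]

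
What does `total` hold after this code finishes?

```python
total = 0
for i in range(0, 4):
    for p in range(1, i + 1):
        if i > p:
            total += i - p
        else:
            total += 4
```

16

i=1,p=1: not 1>1, total = 0+4 = 4
i=2,p=1: 2>1, total = 4+1 = 5
i=2,p=2: not 2>2, total = 5+4 = 9
i=3,p=1: 3>1, total = 9+2 = 11
i=3,p=2: 3>2, total = 11+1 = 12
i=3,p=3: not 3>3, total = 12+4 = 16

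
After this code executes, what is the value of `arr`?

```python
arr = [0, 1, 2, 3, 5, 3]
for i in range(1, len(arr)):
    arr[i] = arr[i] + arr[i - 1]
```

[0, 1, 3, 6, 11, 14]

i=1: arr[1] = 1+0 = 1 → [0, 1, 2, 3, 5, 3]
i=2: arr[2] = 2+1 = 3 → [0, 1, 3, 3, 5, 3]
i=3: arr[3] = 3+3 = 6 → [0, 1, 3, 6, 5, 3]
i=4: arr[4] = 5+6 = 11 → [0, 1, 3, 6, 11, 3]
i=5: arr[5] = 3+11 = 14 → [0, 1, 3, 6, 11, 14]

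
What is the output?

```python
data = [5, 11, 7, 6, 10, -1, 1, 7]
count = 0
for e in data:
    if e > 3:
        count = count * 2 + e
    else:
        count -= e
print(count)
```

e=5: >3, count = 0*2+5 = 5
e=11: >3, count = 5*2+11 = 21
e=7: >3, count = 21*2+7 = 49
e=6: >3, count = 49*2+6 = 104
e=10: >3, count = 104*2+10 = 218
e=-1: not >3, count = 218-(-1) = 219
e=1: not >3, count = 219-1 = 218
e=7: >3, count = 218*2+7 = 443

443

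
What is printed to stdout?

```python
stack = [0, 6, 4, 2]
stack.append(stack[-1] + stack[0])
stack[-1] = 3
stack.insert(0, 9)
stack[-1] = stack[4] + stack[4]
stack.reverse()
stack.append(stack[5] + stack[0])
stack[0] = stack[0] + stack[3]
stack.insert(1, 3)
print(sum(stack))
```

47

append stack[-1]+stack[0] = 2+0 = 2 → [0, 6, 4, 2, 2]
stack[-1] = 3 → [0, 6, 4, 2, 3]
insert 9 at 0 → [9, 0, 6, 4, 2, 3]
stack[-1] = stack[4]+stack[4] = 2+2 = 4 → [9, 0, 6, 4, 2, 4]
reverse → [4, 2, 4, 6, 0, 9]
append stack[5]+stack[0] = 9+4 = 13 → [4, 2, 4, 6, 0, 9, 13]
stack[0] = stack[0]+stack[3] = 4+6 = 10 → [10, 2, 4, 6, 0, 9, 13]
insert 3 at 1 → [10, 3, 2, 4, 6, 0, 9, 13]
sum = 47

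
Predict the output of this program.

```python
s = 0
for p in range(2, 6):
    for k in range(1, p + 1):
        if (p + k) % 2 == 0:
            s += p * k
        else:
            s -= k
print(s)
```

p=2,k=1: odd sum, s = 0-1 = -1
p=2,k=2: even sum, s = (-1)+4 = 3
p=3,k=1: even sum, s = 3+3 = 6
p=3,k=2: odd sum, s = 6-2 = 4
p=3,k=3: even sum, s = 4+9 = 13
p=4,k=1: odd sum, s = 13-1 = 12
p=4,k=2: even sum, s = 12+8 = 20
p=4,k=3: odd sum, s = 20-3 = 17
p=4,k=4: even sum, s = 17+16 = 33
p=5,k=1: even sum, s = 33+5 = 38
p=5,k=2: odd sum, s = 38-2 = 36
p=5,k=3: even sum, s = 36+15 = 51
p=5,k=4: odd sum, s = 51-4 = 47
p=5,k=5: even sum, s = 47+25 = 72

72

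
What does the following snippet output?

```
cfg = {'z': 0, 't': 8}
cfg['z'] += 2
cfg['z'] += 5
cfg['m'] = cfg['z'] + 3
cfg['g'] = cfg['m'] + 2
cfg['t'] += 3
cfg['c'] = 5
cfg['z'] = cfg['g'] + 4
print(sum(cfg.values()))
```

cfg['z'] = 0+2 = 2 → {'z': 2, 't': 8}
cfg['z'] = 2+5 = 7 → {'z': 7, 't': 8}
cfg['m'] = cfg['z']+3 = 10 → {'z': 7, 't': 8, 'm': 10}
cfg['g'] = cfg['m']+2 = 12 → {'z': 7, 't': 8, 'm': 10, 'g': 12}
cfg['t'] = 8+3 = 11 → {'z': 7, 't': 11, 'm': 10, 'g': 12}
cfg['c'] = 5 → {'z': 7, 't': 11, 'm': 10, 'g': 12, 'c': 5}
cfg['z'] = cfg['g']+4 = 16 → {'z': 16, 't': 11, 'm': 10, 'g': 12, 'c': 5}
sum of values = 54

54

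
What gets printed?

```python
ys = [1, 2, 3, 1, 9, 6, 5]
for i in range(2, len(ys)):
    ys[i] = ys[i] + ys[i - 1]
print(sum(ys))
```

i=2: ys[2] = 3+2 = 5 → [1, 2, 5, 1, 9, 6, 5]
i=3: ys[3] = 1+5 = 6 → [1, 2, 5, 6, 9, 6, 5]
i=4: ys[4] = 9+6 = 15 → [1, 2, 5, 6, 15, 6, 5]
i=5: ys[5] = 6+15 = 21 → [1, 2, 5, 6, 15, 21, 5]
i=6: ys[6] = 5+21 = 26 → [1, 2, 5, 6, 15, 21, 26]
sum = 76

76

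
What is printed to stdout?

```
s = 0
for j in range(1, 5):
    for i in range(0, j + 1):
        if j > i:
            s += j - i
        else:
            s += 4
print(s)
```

j=1,i=0: 1>0, s = 0+1 = 1
j=1,i=1: not 1>1, s = 1+4 = 5
j=2,i=0: 2>0, s = 5+2 = 7
j=2,i=1: 2>1, s = 7+1 = 8
j=2,i=2: not 2>2, s = 8+4 = 12
j=3,i=0: 3>0, s = 12+3 = 15
j=3,i=1: 3>1, s = 15+2 = 17
j=3,i=2: 3>2, s = 17+1 = 18
j=3,i=3: not 3>3, s = 18+4 = 22
j=4,i=0: 4>0, s = 22+4 = 26
j=4,i=1: 4>1, s = 26+3 = 29
j=4,i=2: 4>2, s = 29+2 = 31
j=4,i=3: 4>3, s = 31+1 = 32
j=4,i=4: not 4>4, s = 32+4 = 36

36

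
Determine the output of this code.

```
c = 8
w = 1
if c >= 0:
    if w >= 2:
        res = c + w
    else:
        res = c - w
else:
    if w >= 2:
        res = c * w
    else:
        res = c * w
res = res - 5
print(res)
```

2

c=8, w=1
c >= 0 is True; w >= 2 is False
→ res = c - w = 7
res = 7-5 = 2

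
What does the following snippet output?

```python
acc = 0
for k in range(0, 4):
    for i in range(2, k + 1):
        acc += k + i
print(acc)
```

15

k=2,i=2: acc = 0+4 = 4
k=3,i=2: acc = 4+5 = 9
k=3,i=3: acc = 9+6 = 15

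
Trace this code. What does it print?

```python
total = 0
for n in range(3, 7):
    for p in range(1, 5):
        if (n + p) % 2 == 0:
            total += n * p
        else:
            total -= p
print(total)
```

72

n=3,p=1: even sum, total = 0+3 = 3
n=3,p=2: odd sum, total = 3-2 = 1
n=3,p=3: even sum, total = 1+9 = 10
n=3,p=4: odd sum, total = 10-4 = 6
n=4,p=1: odd sum, total = 6-1 = 5
n=4,p=2: even sum, total = 5+8 = 13
n=4,p=3: odd sum, total = 13-3 = 10
n=4,p=4: even sum, total = 10+16 = 26
n=5,p=1: even sum, total = 26+5 = 31
n=5,p=2: odd sum, total = 31-2 = 29
n=5,p=3: even sum, total = 29+15 = 44
n=5,p=4: odd sum, total = 44-4 = 40
n=6,p=1: odd sum, total = 40-1 = 39
n=6,p=2: even sum, total = 39+12 = 51
n=6,p=3: odd sum, total = 51-3 = 48
n=6,p=4: even sum, total = 48+24 = 72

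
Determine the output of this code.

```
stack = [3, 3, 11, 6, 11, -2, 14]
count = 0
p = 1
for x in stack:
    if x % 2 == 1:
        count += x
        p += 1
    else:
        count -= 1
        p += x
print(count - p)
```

2

x=3: odd, count = 0+3 = 3; p=2
x=3: odd, count = 3+3 = 6; p=3
x=11: odd, count = 6+11 = 17; p=4
x=6: not odd, count = 17-1 = 16; p=10
x=11: odd, count = 16+11 = 27; p=11
x=-2: not odd, count = 27-1 = 26; p=9
x=14: not odd, count = 26-1 = 25; p=23
count-p = 25-23 = 2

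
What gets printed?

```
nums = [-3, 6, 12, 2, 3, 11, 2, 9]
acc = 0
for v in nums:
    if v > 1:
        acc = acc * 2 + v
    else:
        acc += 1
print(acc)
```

v=-3: not >1, acc = 0+1 = 1
v=6: >1, acc = 1*2+6 = 8
v=12: >1, acc = 8*2+12 = 28
v=2: >1, acc = 28*2+2 = 58
v=3: >1, acc = 58*2+3 = 119
v=11: >1, acc = 119*2+11 = 249
v=2: >1, acc = 249*2+2 = 500
v=9: >1, acc = 500*2+9 = 1009

1009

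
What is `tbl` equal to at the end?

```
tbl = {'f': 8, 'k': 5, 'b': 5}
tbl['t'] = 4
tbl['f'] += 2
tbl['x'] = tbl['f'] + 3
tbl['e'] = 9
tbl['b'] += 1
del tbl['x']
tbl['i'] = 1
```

{'f': 10, 'k': 5, 'b': 6, 't': 4, 'e': 9, 'i': 1}

tbl['t'] = 4 → {'f': 8, 'k': 5, 'b': 5, 't': 4}
tbl['f'] = 8+2 = 10 → {'f': 10, 'k': 5, 'b': 5, 't': 4}
tbl['x'] = tbl['f']+3 = 13 → {'f': 10, 'k': 5, 'b': 5, 't': 4, 'x': 13}
tbl['e'] = 9 → {'f': 10, 'k': 5, 'b': 5, 't': 4, 'x': 13, 'e': 9}
tbl['b'] = 5+1 = 6 → {'f': 10, 'k': 5, 'b': 6, 't': 4, 'x': 13, 'e': 9}
del 'x' → {'f': 10, 'k': 5, 'b': 6, 't': 4, 'e': 9}
tbl['i'] = 1 → {'f': 10, 'k': 5, 'b': 6, 't': 4, 'e': 9, 'i': 1}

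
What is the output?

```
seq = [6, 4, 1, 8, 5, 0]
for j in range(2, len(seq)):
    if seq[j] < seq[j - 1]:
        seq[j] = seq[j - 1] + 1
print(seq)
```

j=2: 1<4, seq[2] = 4+1 = 5 → [6, 4, 5, 8, 5, 0]
j=3: 8>=5, unchanged → [6, 4, 5, 8, 5, 0]
j=4: 5<8, seq[4] = 8+1 = 9 → [6, 4, 5, 8, 9, 0]
j=5: 0<9, seq[5] = 9+1 = 10 → [6, 4, 5, 8, 9, 10]

[6, 4, 5, 8, 9, 10]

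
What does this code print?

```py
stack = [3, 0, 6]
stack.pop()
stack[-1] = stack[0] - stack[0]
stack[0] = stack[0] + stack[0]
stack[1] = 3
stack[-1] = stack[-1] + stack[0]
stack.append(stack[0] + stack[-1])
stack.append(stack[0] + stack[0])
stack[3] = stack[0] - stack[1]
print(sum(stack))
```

27

pop() removes 6 → [3, 0]
stack[-1] = stack[0]-stack[0] = 3-3 = 0 → [3, 0]
stack[0] = stack[0]+stack[0] = 3+3 = 6 → [6, 0]
stack[1] = 3 → [6, 3]
stack[-1] = stack[-1]+stack[0] = 3+6 = 9 → [6, 9]
append stack[0]+stack[-1] = 6+9 = 15 → [6, 9, 15]
append stack[0]+stack[0] = 6+6 = 12 → [6, 9, 15, 12]
stack[3] = stack[0]-stack[1] = 6-9 = -3 → [6, 9, 15, -3]
sum = 27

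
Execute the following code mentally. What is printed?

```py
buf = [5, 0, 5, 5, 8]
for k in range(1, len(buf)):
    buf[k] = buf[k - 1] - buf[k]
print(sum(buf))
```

-8

k=1: buf[1] = 5-0 = 5 → [5, 5, 5, 5, 8]
k=2: buf[2] = 5-5 = 0 → [5, 5, 0, 5, 8]
k=3: buf[3] = 0-5 = -5 → [5, 5, 0, -5, 8]
k=4: buf[4] = (-5)-8 = -13 → [5, 5, 0, -5, -13]
sum = -8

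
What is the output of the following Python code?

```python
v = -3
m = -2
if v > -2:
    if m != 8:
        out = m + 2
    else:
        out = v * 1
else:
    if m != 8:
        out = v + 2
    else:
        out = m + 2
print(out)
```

v=-3, m=-2
v > -2 is False; m != 8 is True
→ out = v + 2 = -1

-1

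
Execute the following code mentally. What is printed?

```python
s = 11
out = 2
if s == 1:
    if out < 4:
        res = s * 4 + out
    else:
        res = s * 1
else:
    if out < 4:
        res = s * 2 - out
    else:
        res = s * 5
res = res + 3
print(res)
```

23

s=11, out=2
s == 1 is False; out < 4 is True
→ res = s * 2 - out = 20
res = 20+3 = 23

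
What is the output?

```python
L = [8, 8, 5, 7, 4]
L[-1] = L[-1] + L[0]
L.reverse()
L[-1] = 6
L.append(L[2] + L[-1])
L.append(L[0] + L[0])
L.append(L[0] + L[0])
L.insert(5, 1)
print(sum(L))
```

98

L[-1] = L[-1]+L[0] = 4+8 = 12 → [8, 8, 5, 7, 12]
reverse → [12, 7, 5, 8, 8]
L[-1] = 6 → [12, 7, 5, 8, 6]
append L[2]+L[-1] = 5+6 = 11 → [12, 7, 5, 8, 6, 11]
append L[0]+L[0] = 12+12 = 24 → [12, 7, 5, 8, 6, 11, 24]
append L[0]+L[0] = 12+12 = 24 → [12, 7, 5, 8, 6, 11, 24, 24]
insert 1 at 5 → [12, 7, 5, 8, 6, 1, 11, 24, 24]
sum = 98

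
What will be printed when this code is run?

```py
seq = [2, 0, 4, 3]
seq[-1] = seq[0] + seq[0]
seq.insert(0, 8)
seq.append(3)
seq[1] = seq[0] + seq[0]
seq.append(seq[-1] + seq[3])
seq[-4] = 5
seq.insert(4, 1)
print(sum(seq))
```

seq[-1] = seq[0]+seq[0] = 2+2 = 4 → [2, 0, 4, 4]
insert 8 at 0 → [8, 2, 0, 4, 4]
append 3 → [8, 2, 0, 4, 4, 3]
seq[1] = seq[0]+seq[0] = 8+8 = 16 → [8, 16, 0, 4, 4, 3]
append seq[-1]+seq[3] = 3+4 = 7 → [8, 16, 0, 4, 4, 3, 7]
seq[-4] = 5 → [8, 16, 0, 5, 4, 3, 7]
insert 1 at 4 → [8, 16, 0, 5, 1, 4, 3, 7]
sum = 44

44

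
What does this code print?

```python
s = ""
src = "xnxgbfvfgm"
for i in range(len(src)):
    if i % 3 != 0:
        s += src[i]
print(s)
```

i=0: skip
i=1: add 'n' → 'n'
i=2: add 'x' → 'nx'
i=3: skip
i=4: add 'b' → 'nxb'
i=5: add 'f' → 'nxbf'
i=6: skip
i=7: add 'f' → 'nxbff'
i=8: add 'g' → 'nxbffg'
i=9: skip

nxbffg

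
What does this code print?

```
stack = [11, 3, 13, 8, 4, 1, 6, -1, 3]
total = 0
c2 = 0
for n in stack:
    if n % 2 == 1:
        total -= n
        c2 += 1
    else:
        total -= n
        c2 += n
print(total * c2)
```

-1152

n=11: odd, total = 0-11 = -11; c2=1
n=3: odd, total = (-11)-3 = -14; c2=2
n=13: odd, total = (-14)-13 = -27; c2=3
n=8: not odd, total = (-27)-8 = -35; c2=11
n=4: not odd, total = (-35)-4 = -39; c2=15
n=1: odd, total = (-39)-1 = -40; c2=16
n=6: not odd, total = (-40)-6 = -46; c2=22
n=-1: odd, total = (-46)-(-1) = -45; c2=23
n=3: odd, total = (-45)-3 = -48; c2=24
total*c2 = (-48)*24 = -1152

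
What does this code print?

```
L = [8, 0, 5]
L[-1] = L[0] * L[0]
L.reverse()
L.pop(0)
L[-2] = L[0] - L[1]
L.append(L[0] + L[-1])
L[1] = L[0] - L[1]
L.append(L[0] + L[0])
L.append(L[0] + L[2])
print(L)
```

[-8, -16, 0, -16, -8]

L[-1] = L[0]*L[0] = 8*8 = 64 → [8, 0, 64]
reverse → [64, 0, 8]
pop(0) removes 64 → [0, 8]
L[-2] = L[0]-L[1] = 0-8 = -8 → [-8, 8]
append L[0]+L[-1] = (-8)+8 = 0 → [-8, 8, 0]
L[1] = L[0]-L[1] = (-8)-8 = -16 → [-8, -16, 0]
append L[0]+L[0] = (-8)+(-8) = -16 → [-8, -16, 0, -16]
append L[0]+L[2] = (-8)+0 = -8 → [-8, -16, 0, -16, -8]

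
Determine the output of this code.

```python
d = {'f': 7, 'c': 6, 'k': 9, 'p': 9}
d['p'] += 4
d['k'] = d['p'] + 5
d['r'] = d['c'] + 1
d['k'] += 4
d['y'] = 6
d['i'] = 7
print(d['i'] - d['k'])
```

d['p'] = 9+4 = 13 → {'f': 7, 'c': 6, 'k': 9, 'p': 13}
d['k'] = d['p']+5 = 18 → {'f': 7, 'c': 6, 'k': 18, 'p': 13}
d['r'] = d['c']+1 = 7 → {'f': 7, 'c': 6, 'k': 18, 'p': 13, 'r': 7}
d['k'] = 18+4 = 22 → {'f': 7, 'c': 6, 'k': 22, 'p': 13, 'r': 7}
d['y'] = 6 → {'f': 7, 'c': 6, 'k': 22, 'p': 13, 'r': 7, 'y': 6}
d['i'] = 7 → {'f': 7, 'c': 6, 'k': 22, 'p': 13, 'r': 7, 'y': 6, 'i': 7}
d['i']-d['k'] = 7-22 = -15

-15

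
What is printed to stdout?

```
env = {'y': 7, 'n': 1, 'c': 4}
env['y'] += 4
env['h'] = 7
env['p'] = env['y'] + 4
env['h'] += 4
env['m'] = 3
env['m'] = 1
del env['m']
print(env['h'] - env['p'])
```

-4

env['y'] = 7+4 = 11 → {'y': 11, 'n': 1, 'c': 4}
env['h'] = 7 → {'y': 11, 'n': 1, 'c': 4, 'h': 7}
env['p'] = env['y']+4 = 15 → {'y': 11, 'n': 1, 'c': 4, 'h': 7, 'p': 15}
env['h'] = 7+4 = 11 → {'y': 11, 'n': 1, 'c': 4, 'h': 11, 'p': 15}
env['m'] = 3 → {'y': 11, 'n': 1, 'c': 4, 'h': 11, 'p': 15, 'm': 3}
env['m'] = 1 → {'y': 11, 'n': 1, 'c': 4, 'h': 11, 'p': 15, 'm': 1}
del 'm' → {'y': 11, 'n': 1, 'c': 4, 'h': 11, 'p': 15}
env['h']-env['p'] = 11-15 = -4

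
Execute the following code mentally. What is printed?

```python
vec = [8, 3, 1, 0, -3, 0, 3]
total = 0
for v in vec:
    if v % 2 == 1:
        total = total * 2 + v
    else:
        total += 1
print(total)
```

v=8: not odd, total = 0+1 = 1
v=3: odd, total = 1*2+3 = 5
v=1: odd, total = 5*2+1 = 11
v=0: not odd, total = 11+1 = 12
v=-3: odd, total = 12*2+(-3) = 21
v=0: not odd, total = 21+1 = 22
v=3: odd, total = 22*2+3 = 47

47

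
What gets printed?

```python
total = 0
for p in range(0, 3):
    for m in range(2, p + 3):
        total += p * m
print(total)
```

23

p=0,m=2: total = 0+0 = 0
p=1,m=2: total = 0+2 = 2
p=1,m=3: total = 2+3 = 5
p=2,m=2: total = 5+4 = 9
p=2,m=3: total = 9+6 = 15
p=2,m=4: total = 15+8 = 23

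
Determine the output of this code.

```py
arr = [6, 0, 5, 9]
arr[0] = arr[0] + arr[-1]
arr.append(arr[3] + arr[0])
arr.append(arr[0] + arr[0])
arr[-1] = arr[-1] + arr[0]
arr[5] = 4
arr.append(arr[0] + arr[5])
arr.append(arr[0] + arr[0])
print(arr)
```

[15, 0, 5, 9, 24, 4, 19, 30]

arr[0] = arr[0]+arr[-1] = 6+9 = 15 → [15, 0, 5, 9]
append arr[3]+arr[0] = 9+15 = 24 → [15, 0, 5, 9, 24]
append arr[0]+arr[0] = 15+15 = 30 → [15, 0, 5, 9, 24, 30]
arr[-1] = arr[-1]+arr[0] = 30+15 = 45 → [15, 0, 5, 9, 24, 45]
arr[5] = 4 → [15, 0, 5, 9, 24, 4]
append arr[0]+arr[5] = 15+4 = 19 → [15, 0, 5, 9, 24, 4, 19]
append arr[0]+arr[0] = 15+15 = 30 → [15, 0, 5, 9, 24, 4, 19, 30]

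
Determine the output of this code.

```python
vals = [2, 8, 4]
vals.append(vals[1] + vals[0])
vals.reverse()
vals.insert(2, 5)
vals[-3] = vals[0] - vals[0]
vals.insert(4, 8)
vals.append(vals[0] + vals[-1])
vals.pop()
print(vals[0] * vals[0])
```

100

append vals[1]+vals[0] = 8+2 = 10 → [2, 8, 4, 10]
reverse → [10, 4, 8, 2]
insert 5 at 2 → [10, 4, 5, 8, 2]
vals[-3] = vals[0]-vals[0] = 10-10 = 0 → [10, 4, 0, 8, 2]
insert 8 at 4 → [10, 4, 0, 8, 8, 2]
append vals[0]+vals[-1] = 10+2 = 12 → [10, 4, 0, 8, 8, 2, 12]
pop() removes 12 → [10, 4, 0, 8, 8, 2]
vals[0]*vals[0] = 10*10 = 100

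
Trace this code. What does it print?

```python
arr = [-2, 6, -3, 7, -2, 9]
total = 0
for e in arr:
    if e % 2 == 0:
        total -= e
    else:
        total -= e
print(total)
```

e=-2: even, total = 0-(-2) = 2
e=6: even, total = 2-6 = -4
e=-3: not even, total = (-4)-(-3) = -1
e=7: not even, total = (-1)-7 = -8
e=-2: even, total = (-8)-(-2) = -6
e=9: not even, total = (-6)-9 = -15

-15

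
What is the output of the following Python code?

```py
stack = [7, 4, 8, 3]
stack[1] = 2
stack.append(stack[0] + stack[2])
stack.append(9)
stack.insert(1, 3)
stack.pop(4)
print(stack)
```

stack[1] = 2 → [7, 2, 8, 3]
append stack[0]+stack[2] = 7+8 = 15 → [7, 2, 8, 3, 15]
append 9 → [7, 2, 8, 3, 15, 9]
insert 3 at 1 → [7, 3, 2, 8, 3, 15, 9]
pop(4) removes 3 → [7, 3, 2, 8, 15, 9]

[7, 3, 2, 8, 15, 9]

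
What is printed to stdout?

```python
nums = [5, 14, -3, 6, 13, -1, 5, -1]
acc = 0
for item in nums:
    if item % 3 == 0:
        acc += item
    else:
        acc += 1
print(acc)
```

item=5: not %3==0, acc = 0+1 = 1
item=14: not %3==0, acc = 1+1 = 2
item=-3: %3==0, acc = 2+(-3) = -1
item=6: %3==0, acc = (-1)+6 = 5
item=13: not %3==0, acc = 5+1 = 6
item=-1: not %3==0, acc = 6+1 = 7
item=5: not %3==0, acc = 7+1 = 8
item=-1: not %3==0, acc = 8+1 = 9

9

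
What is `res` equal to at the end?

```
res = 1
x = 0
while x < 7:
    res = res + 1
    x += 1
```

8

x=0: res = 1+1 = 2
x=1: res = 2+1 = 3
x=2: res = 3+1 = 4
x=3: res = 4+1 = 5
x=4: res = 5+1 = 6
x=5: res = 6+1 = 7
x=6: res = 7+1 = 8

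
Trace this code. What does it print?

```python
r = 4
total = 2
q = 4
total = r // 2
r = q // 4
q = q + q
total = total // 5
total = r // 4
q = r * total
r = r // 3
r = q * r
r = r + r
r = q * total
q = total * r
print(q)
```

0

total = 4//2 = 2
r = 4//4 = 1
q = 4+4 = 8
total = 2//5 = 0
total = 1//4 = 0
q = 1*0 = 0
r = 1//3 = 0
r = 0*0 = 0
r = 0+0 = 0
r = 0*0 = 0
q = 0*0 = 0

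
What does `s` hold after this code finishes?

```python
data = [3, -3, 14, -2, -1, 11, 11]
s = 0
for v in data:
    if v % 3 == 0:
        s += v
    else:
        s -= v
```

-33

v=3: %3==0, s = 0+3 = 3
v=-3: %3==0, s = 3+(-3) = 0
v=14: not %3==0, s = 0-14 = -14
v=-2: not %3==0, s = (-14)-(-2) = -12
v=-1: not %3==0, s = (-12)-(-1) = -11
v=11: not %3==0, s = (-11)-11 = -22
v=11: not %3==0, s = (-22)-11 = -33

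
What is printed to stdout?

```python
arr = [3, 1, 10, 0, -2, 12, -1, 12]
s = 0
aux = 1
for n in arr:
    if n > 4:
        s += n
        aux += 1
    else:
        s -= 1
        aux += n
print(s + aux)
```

n=3: not >4, s = 0-1 = -1; aux=4
n=1: not >4, s = (-1)-1 = -2; aux=5
n=10: >4, s = (-2)+10 = 8; aux=6
n=0: not >4, s = 8-1 = 7; aux=6
n=-2: not >4, s = 7-1 = 6; aux=4
n=12: >4, s = 6+12 = 18; aux=5
n=-1: not >4, s = 18-1 = 17; aux=4
n=12: >4, s = 17+12 = 29; aux=5
s+aux = 29+5 = 34

34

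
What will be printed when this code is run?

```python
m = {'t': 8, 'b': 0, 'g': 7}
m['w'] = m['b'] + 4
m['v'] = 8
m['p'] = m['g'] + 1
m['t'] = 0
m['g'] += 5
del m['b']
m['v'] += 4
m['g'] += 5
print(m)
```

{'t': 0, 'g': 17, 'w': 4, 'v': 12, 'p': 8}

m['w'] = m['b']+4 = 4 → {'t': 8, 'b': 0, 'g': 7, 'w': 4}
m['v'] = 8 → {'t': 8, 'b': 0, 'g': 7, 'w': 4, 'v': 8}
m['p'] = m['g']+1 = 8 → {'t': 8, 'b': 0, 'g': 7, 'w': 4, 'v': 8, 'p': 8}
m['t'] = 0 → {'t': 0, 'b': 0, 'g': 7, 'w': 4, 'v': 8, 'p': 8}
m['g'] = 7+5 = 12 → {'t': 0, 'b': 0, 'g': 12, 'w': 4, 'v': 8, 'p': 8}
del 'b' → {'t': 0, 'g': 12, 'w': 4, 'v': 8, 'p': 8}
m['v'] = 8+4 = 12 → {'t': 0, 'g': 12, 'w': 4, 'v': 12, 'p': 8}
m['g'] = 12+5 = 17 → {'t': 0, 'g': 17, 'w': 4, 'v': 12, 'p': 8}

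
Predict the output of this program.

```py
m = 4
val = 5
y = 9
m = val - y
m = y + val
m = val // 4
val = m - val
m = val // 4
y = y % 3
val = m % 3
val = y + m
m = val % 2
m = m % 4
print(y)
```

0

m = 5-9 = -4
m = 9+5 = 14
m = 5//4 = 1
val = 1-5 = -4
m = (-4)//4 = -1
y = 9%3 = 0
val = (-1)%3 = 2
val = 0+(-1) = -1
m = (-1)%2 = 1
m = 1%4 = 1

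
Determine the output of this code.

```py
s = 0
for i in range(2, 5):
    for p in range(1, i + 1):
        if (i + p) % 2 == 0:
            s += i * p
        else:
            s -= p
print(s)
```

i=2,p=1: odd sum, s = 0-1 = -1
i=2,p=2: even sum, s = (-1)+4 = 3
i=3,p=1: even sum, s = 3+3 = 6
i=3,p=2: odd sum, s = 6-2 = 4
i=3,p=3: even sum, s = 4+9 = 13
i=4,p=1: odd sum, s = 13-1 = 12
i=4,p=2: even sum, s = 12+8 = 20
i=4,p=3: odd sum, s = 20-3 = 17
i=4,p=4: even sum, s = 17+16 = 33

33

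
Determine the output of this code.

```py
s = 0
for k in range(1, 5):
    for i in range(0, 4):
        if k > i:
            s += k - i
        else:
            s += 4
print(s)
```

44

k=1,i=0: 1>0, s = 0+1 = 1
k=1,i=1: not 1>1, s = 1+4 = 5
k=1,i=2: not 1>2, s = 5+4 = 9
k=1,i=3: not 1>3, s = 9+4 = 13
k=2,i=0: 2>0, s = 13+2 = 15
k=2,i=1: 2>1, s = 15+1 = 16
k=2,i=2: not 2>2, s = 16+4 = 20
k=2,i=3: not 2>3, s = 20+4 = 24
k=3,i=0: 3>0, s = 24+3 = 27
k=3,i=1: 3>1, s = 27+2 = 29
k=3,i=2: 3>2, s = 29+1 = 30
k=3,i=3: not 3>3, s = 30+4 = 34
k=4,i=0: 4>0, s = 34+4 = 38
k=4,i=1: 4>1, s = 38+3 = 41
k=4,i=2: 4>2, s = 41+2 = 43
k=4,i=3: 4>3, s = 43+1 = 44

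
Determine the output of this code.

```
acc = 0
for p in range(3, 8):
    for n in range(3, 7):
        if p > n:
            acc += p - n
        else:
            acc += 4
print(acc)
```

p=3,n=3: not 3>3, acc = 0+4 = 4
p=3,n=4: not 3>4, acc = 4+4 = 8
p=3,n=5: not 3>5, acc = 8+4 = 12
p=3,n=6: not 3>6, acc = 12+4 = 16
p=4,n=3: 4>3, acc = 16+1 = 17
p=4,n=4: not 4>4, acc = 17+4 = 21
p=4,n=5: not 4>5, acc = 21+4 = 25
p=4,n=6: not 4>6, acc = 25+4 = 29
p=5,n=3: 5>3, acc = 29+2 = 31
p=5,n=4: 5>4, acc = 31+1 = 32
p=5,n=5: not 5>5, acc = 32+4 = 36
p=5,n=6: not 5>6, acc = 36+4 = 40
p=6,n=3: 6>3, acc = 40+3 = 43
p=6,n=4: 6>4, acc = 43+2 = 45
p=6,n=5: 6>5, acc = 45+1 = 46
p=6,n=6: not 6>6, acc = 46+4 = 50
p=7,n=3: 7>3, acc = 50+4 = 54
p=7,n=4: 7>4, acc = 54+3 = 57
p=7,n=5: 7>5, acc = 57+2 = 59
p=7,n=6: 7>6, acc = 59+1 = 60

60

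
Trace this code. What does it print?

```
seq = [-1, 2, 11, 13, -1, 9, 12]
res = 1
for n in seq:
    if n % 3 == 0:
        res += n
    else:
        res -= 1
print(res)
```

17

n=-1: not %3==0, res = 1-1 = 0
n=2: not %3==0, res = 0-1 = -1
n=11: not %3==0, res = (-1)-1 = -2
n=13: not %3==0, res = (-2)-1 = -3
n=-1: not %3==0, res = (-3)-1 = -4
n=9: %3==0, res = (-4)+9 = 5
n=12: %3==0, res = 5+12 = 17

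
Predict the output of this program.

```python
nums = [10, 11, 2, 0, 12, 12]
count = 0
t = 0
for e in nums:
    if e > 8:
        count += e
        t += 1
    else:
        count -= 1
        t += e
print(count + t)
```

49

e=10: >8, count = 0+10 = 10; t=1
e=11: >8, count = 10+11 = 21; t=2
e=2: not >8, count = 21-1 = 20; t=4
e=0: not >8, count = 20-1 = 19; t=4
e=12: >8, count = 19+12 = 31; t=5
e=12: >8, count = 31+12 = 43; t=6
count+t = 43+6 = 49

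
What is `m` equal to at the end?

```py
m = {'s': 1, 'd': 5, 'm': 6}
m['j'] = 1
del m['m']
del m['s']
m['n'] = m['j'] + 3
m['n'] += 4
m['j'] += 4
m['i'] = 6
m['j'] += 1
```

m['j'] = 1 → {'s': 1, 'd': 5, 'm': 6, 'j': 1}
del 'm' → {'s': 1, 'd': 5, 'j': 1}
del 's' → {'d': 5, 'j': 1}
m['n'] = m['j']+3 = 4 → {'d': 5, 'j': 1, 'n': 4}
m['n'] = 4+4 = 8 → {'d': 5, 'j': 1, 'n': 8}
m['j'] = 1+4 = 5 → {'d': 5, 'j': 5, 'n': 8}
m['i'] = 6 → {'d': 5, 'j': 5, 'n': 8, 'i': 6}
m['j'] = 5+1 = 6 → {'d': 5, 'j': 6, 'n': 8, 'i': 6}

{'d': 5, 'j': 6, 'n': 8, 'i': 6}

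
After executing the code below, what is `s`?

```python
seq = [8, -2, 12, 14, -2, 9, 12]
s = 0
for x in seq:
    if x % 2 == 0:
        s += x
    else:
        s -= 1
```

x=8: even, s = 0+8 = 8
x=-2: even, s = 8+(-2) = 6
x=12: even, s = 6+12 = 18
x=14: even, s = 18+14 = 32
x=-2: even, s = 32+(-2) = 30
x=9: not even, s = 30-1 = 29
x=12: even, s = 29+12 = 41

41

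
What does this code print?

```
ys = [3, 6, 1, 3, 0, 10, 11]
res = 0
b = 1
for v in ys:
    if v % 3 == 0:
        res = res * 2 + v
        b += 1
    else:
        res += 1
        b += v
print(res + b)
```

87

v=3: %3==0, res = 0*2+3 = 3; b=2
v=6: %3==0, res = 3*2+6 = 12; b=3
v=1: not %3==0, res = 12+1 = 13; b=4
v=3: %3==0, res = 13*2+3 = 29; b=5
v=0: %3==0, res = 29*2+0 = 58; b=6
v=10: not %3==0, res = 58+1 = 59; b=16
v=11: not %3==0, res = 59+1 = 60; b=27
res+b = 60+27 = 87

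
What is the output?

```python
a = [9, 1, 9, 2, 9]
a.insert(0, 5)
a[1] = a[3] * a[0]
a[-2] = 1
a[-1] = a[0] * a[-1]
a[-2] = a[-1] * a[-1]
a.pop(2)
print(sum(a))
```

insert 5 at 0 → [5, 9, 1, 9, 2, 9]
a[1] = a[3]*a[0] = 9*5 = 45 → [5, 45, 1, 9, 2, 9]
a[-2] = 1 → [5, 45, 1, 9, 1, 9]
a[-1] = a[0]*a[-1] = 5*9 = 45 → [5, 45, 1, 9, 1, 45]
a[-2] = a[-1]*a[-1] = 45*45 = 2025 → [5, 45, 1, 9, 2025, 45]
pop(2) removes 1 → [5, 45, 9, 2025, 45]
sum = 2129

2129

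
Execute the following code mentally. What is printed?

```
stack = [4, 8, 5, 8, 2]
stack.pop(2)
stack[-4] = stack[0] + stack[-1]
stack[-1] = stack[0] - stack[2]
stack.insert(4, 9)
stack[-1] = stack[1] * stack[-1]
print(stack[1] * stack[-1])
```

576

pop(2) removes 5 → [4, 8, 8, 2]
stack[-4] = stack[0]+stack[-1] = 4+2 = 6 → [6, 8, 8, 2]
stack[-1] = stack[0]-stack[2] = 6-8 = -2 → [6, 8, 8, -2]
insert 9 at 4 → [6, 8, 8, -2, 9]
stack[-1] = stack[1]*stack[-1] = 8*9 = 72 → [6, 8, 8, -2, 72]
stack[1]*stack[-1] = 8*72 = 576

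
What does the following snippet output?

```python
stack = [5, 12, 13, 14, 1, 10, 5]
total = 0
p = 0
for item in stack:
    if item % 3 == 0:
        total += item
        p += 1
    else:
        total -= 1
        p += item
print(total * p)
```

294

item=5: not %3==0, total = 0-1 = -1; p=5
item=12: %3==0, total = (-1)+12 = 11; p=6
item=13: not %3==0, total = 11-1 = 10; p=19
item=14: not %3==0, total = 10-1 = 9; p=33
item=1: not %3==0, total = 9-1 = 8; p=34
item=10: not %3==0, total = 8-1 = 7; p=44
item=5: not %3==0, total = 7-1 = 6; p=49
total*p = 6*49 = 294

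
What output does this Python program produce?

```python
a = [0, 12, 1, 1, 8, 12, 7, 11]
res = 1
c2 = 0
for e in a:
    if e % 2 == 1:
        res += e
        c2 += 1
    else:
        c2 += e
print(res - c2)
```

e=0: not odd; c2=0
e=12: not odd; c2=12
e=1: odd, res = 1+1 = 2; c2=13
e=1: odd, res = 2+1 = 3; c2=14
e=8: not odd; c2=22
e=12: not odd; c2=34
e=7: odd, res = 3+7 = 10; c2=35
e=11: odd, res = 10+11 = 21; c2=36
res-c2 = 21-36 = -15

-15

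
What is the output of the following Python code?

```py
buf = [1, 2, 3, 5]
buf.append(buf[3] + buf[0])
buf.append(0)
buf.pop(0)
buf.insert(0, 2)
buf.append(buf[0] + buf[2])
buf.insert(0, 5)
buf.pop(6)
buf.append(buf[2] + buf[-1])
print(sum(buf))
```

35

append buf[3]+buf[0] = 5+1 = 6 → [1, 2, 3, 5, 6]
append 0 → [1, 2, 3, 5, 6, 0]
pop(0) removes 1 → [2, 3, 5, 6, 0]
insert 2 at 0 → [2, 2, 3, 5, 6, 0]
append buf[0]+buf[2] = 2+3 = 5 → [2, 2, 3, 5, 6, 0, 5]
insert 5 at 0 → [5, 2, 2, 3, 5, 6, 0, 5]
pop(6) removes 0 → [5, 2, 2, 3, 5, 6, 5]
append buf[2]+buf[-1] = 2+5 = 7 → [5, 2, 2, 3, 5, 6, 5, 7]
sum = 35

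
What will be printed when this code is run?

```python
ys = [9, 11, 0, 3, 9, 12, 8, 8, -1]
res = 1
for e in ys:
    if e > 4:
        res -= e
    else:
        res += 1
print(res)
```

e=9: >4, res = 1-9 = -8
e=11: >4, res = (-8)-11 = -19
e=0: not >4, res = (-19)+1 = -18
e=3: not >4, res = (-18)+1 = -17
e=9: >4, res = (-17)-9 = -26
e=12: >4, res = (-26)-12 = -38
e=8: >4, res = (-38)-8 = -46
e=8: >4, res = (-46)-8 = -54
e=-1: not >4, res = (-54)+1 = -53

-53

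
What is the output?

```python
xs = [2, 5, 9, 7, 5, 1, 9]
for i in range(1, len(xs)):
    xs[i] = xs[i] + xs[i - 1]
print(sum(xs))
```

143

i=1: xs[1] = 5+2 = 7 → [2, 7, 9, 7, 5, 1, 9]
i=2: xs[2] = 9+7 = 16 → [2, 7, 16, 7, 5, 1, 9]
i=3: xs[3] = 7+16 = 23 → [2, 7, 16, 23, 5, 1, 9]
i=4: xs[4] = 5+23 = 28 → [2, 7, 16, 23, 28, 1, 9]
i=5: xs[5] = 1+28 = 29 → [2, 7, 16, 23, 28, 29, 9]
i=6: xs[6] = 9+29 = 38 → [2, 7, 16, 23, 28, 29, 38]
sum = 143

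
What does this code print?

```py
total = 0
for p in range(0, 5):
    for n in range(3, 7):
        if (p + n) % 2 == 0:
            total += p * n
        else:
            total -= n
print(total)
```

p=0,n=3: odd sum, total = 0-3 = -3
p=0,n=4: even sum, total = (-3)+0 = -3
p=0,n=5: odd sum, total = (-3)-5 = -8
p=0,n=6: even sum, total = (-8)+0 = -8
p=1,n=3: even sum, total = (-8)+3 = -5
p=1,n=4: odd sum, total = (-5)-4 = -9
p=1,n=5: even sum, total = (-9)+5 = -4
p=1,n=6: odd sum, total = (-4)-6 = -10
p=2,n=3: odd sum, total = (-10)-3 = -13
p=2,n=4: even sum, total = (-13)+8 = -5
p=2,n=5: odd sum, total = (-5)-5 = -10
p=2,n=6: even sum, total = (-10)+12 = 2
p=3,n=3: even sum, total = 2+9 = 11
p=3,n=4: odd sum, total = 11-4 = 7
p=3,n=5: even sum, total = 7+15 = 22
p=3,n=6: odd sum, total = 22-6 = 16
p=4,n=3: odd sum, total = 16-3 = 13
p=4,n=4: even sum, total = 13+16 = 29
p=4,n=5: odd sum, total = 29-5 = 24
p=4,n=6: even sum, total = 24+24 = 48

48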